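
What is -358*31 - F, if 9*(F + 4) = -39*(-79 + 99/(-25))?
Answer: -859012/75 ≈ -11454.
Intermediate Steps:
F = 26662/75 (F = -4 + (-39*(-79 + 99/(-25)))/9 = -4 + (-39*(-79 + 99*(-1/25)))/9 = -4 + (-39*(-79 - 99/25))/9 = -4 + (-39*(-2074/25))/9 = -4 + (⅑)*(80886/25) = -4 + 26962/75 = 26662/75 ≈ 355.49)
-358*31 - F = -358*31 - 1*26662/75 = -11098 - 26662/75 = -859012/75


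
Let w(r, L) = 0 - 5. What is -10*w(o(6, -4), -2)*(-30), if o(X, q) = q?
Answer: -1500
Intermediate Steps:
w(r, L) = -5
-10*w(o(6, -4), -2)*(-30) = -10*(-5)*(-30) = 50*(-30) = -1500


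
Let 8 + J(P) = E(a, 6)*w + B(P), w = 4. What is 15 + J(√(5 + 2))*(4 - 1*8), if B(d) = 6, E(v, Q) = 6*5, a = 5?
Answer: -457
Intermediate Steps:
E(v, Q) = 30
J(P) = 118 (J(P) = -8 + (30*4 + 6) = -8 + (120 + 6) = -8 + 126 = 118)
15 + J(√(5 + 2))*(4 - 1*8) = 15 + 118*(4 - 1*8) = 15 + 118*(4 - 8) = 15 + 118*(-4) = 15 - 472 = -457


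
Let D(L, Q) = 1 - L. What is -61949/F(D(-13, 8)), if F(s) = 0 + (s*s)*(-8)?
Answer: 61949/1568 ≈ 39.508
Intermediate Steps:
F(s) = -8*s² (F(s) = 0 + s²*(-8) = 0 - 8*s² = -8*s²)
-61949/F(D(-13, 8)) = -61949*(-1/(8*(1 - 1*(-13))²)) = -61949*(-1/(8*(1 + 13)²)) = -61949/((-8*14²)) = -61949/((-8*196)) = -61949/(-1568) = -61949*(-1/1568) = 61949/1568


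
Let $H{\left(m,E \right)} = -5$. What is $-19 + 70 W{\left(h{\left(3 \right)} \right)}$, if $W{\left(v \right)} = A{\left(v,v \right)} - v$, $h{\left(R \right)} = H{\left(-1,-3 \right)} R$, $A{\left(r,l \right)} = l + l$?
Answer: $-1069$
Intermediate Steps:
$A{\left(r,l \right)} = 2 l$
$h{\left(R \right)} = - 5 R$
$W{\left(v \right)} = v$ ($W{\left(v \right)} = 2 v - v = v$)
$-19 + 70 W{\left(h{\left(3 \right)} \right)} = -19 + 70 \left(\left(-5\right) 3\right) = -19 + 70 \left(-15\right) = -19 - 1050 = -1069$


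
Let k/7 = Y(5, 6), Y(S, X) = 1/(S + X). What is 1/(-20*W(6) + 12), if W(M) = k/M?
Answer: 33/326 ≈ 0.10123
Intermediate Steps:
k = 7/11 (k = 7/(5 + 6) = 7/11 ≈ 0.63636)
W(M) = 7/(11*M)
1/(-20*W(6) + 12) = 1/(-140/(11*6) + 12) = 1/(-20*7/66 + 12) = 1/(-70/33 + 12) = 1/(326/33) = 33/326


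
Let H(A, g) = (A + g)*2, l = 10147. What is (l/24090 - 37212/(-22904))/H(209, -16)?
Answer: 69034/13024605 ≈ 0.0053003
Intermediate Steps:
H(A, g) = 2*A + 2*g
(l/24090 - 37212/(-22904))/H(209, -16) = (10147/24090 - 37212/(-22904))/(2*209 + 2*(-16)) = (10147*(1/24090) - 37212*(-1/22904))/(418 - 32) = (139/330 + 1329/818)/386 = (138068/67485)*(1/386) = 69034/13024605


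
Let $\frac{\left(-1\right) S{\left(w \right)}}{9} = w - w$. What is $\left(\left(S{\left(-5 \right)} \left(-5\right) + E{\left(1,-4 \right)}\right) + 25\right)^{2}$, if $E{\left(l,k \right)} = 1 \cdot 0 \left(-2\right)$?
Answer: $625$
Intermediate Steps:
$E{\left(l,k \right)} = 0$ ($E{\left(l,k \right)} = 0 \left(-2\right) = 0$)
$S{\left(w \right)} = 0$ ($S{\left(w \right)} = - 9 \left(w - w\right) = \left(-9\right) 0 = 0$)
$\left(\left(S{\left(-5 \right)} \left(-5\right) + E{\left(1,-4 \right)}\right) + 25\right)^{2} = \left(\left(0 \left(-5\right) + 0\right) + 25\right)^{2} = \left(\left(0 + 0\right) + 25\right)^{2} = \left(0 + 25\right)^{2} = 25^{2} = 625$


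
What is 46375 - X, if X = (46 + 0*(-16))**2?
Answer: 44259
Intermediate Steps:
X = 2116 (X = (46 + 0)**2 = 46**2 = 2116)
46375 - X = 46375 - 1*2116 = 46375 - 2116 = 44259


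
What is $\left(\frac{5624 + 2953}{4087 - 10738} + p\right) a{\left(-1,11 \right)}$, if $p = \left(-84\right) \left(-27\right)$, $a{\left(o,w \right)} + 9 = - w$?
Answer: $- \frac{33501980}{739} \approx -45334.0$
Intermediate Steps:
$a{\left(o,w \right)} = -9 - w$
$p = 2268$
$\left(\frac{5624 + 2953}{4087 - 10738} + p\right) a{\left(-1,11 \right)} = \left(\frac{5624 + 2953}{4087 - 10738} + 2268\right) \left(-9 - 11\right) = \left(\frac{8577}{-6651} + 2268\right) \left(-9 - 11\right) = \left(8577 \left(- \frac{1}{6651}\right) + 2268\right) \left(-20\right) = \left(- \frac{953}{739} + 2268\right) \left(-20\right) = \frac{1675099}{739} \left(-20\right) = - \frac{33501980}{739}$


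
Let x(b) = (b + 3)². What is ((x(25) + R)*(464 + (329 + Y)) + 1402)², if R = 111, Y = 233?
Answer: 845796587584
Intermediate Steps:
x(b) = (3 + b)²
((x(25) + R)*(464 + (329 + Y)) + 1402)² = (((3 + 25)² + 111)*(464 + (329 + 233)) + 1402)² = ((28² + 111)*(464 + 562) + 1402)² = ((784 + 111)*1026 + 1402)² = (895*1026 + 1402)² = (918270 + 1402)² = 919672² = 845796587584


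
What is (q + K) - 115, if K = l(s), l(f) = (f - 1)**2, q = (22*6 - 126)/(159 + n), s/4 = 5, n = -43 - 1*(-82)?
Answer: 8119/33 ≈ 246.03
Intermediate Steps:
n = 39 (n = -43 + 82 = 39)
s = 20 (s = 4*5 = 20)
q = 1/33 (q = (22*6 - 126)/(159 + 39) = (132 - 126)/198 = 6*(1/198) = 1/33 ≈ 0.030303)
l(f) = (-1 + f)**2
K = 361 (K = (-1 + 20)**2 = 19**2 = 361)
(q + K) - 115 = (1/33 + 361) - 115 = 11914/33 - 115 = 8119/33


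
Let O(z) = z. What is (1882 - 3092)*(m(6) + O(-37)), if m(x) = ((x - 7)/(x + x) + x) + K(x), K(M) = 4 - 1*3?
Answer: 218405/6 ≈ 36401.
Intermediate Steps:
K(M) = 1 (K(M) = 4 - 3 = 1)
m(x) = 1 + x + (-7 + x)/(2*x) (m(x) = ((x - 7)/(x + x) + x) + 1 = ((-7 + x)/((2*x)) + x) + 1 = ((-7 + x)*(1/(2*x)) + x) + 1 = ((-7 + x)/(2*x) + x) + 1 = (x + (-7 + x)/(2*x)) + 1 = 1 + x + (-7 + x)/(2*x))
(1882 - 3092)*(m(6) + O(-37)) = (1882 - 3092)*((3/2 + 6 - 7/2/6) - 37) = -1210*((3/2 + 6 - 7/2*⅙) - 37) = -1210*((3/2 + 6 - 7/12) - 37) = -1210*(83/12 - 37) = -1210*(-361/12) = 218405/6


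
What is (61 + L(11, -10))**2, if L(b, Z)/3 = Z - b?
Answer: 4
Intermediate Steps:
L(b, Z) = -3*b + 3*Z (L(b, Z) = 3*(Z - b) = -3*b + 3*Z)
(61 + L(11, -10))**2 = (61 + (-3*11 + 3*(-10)))**2 = (61 + (-33 - 30))**2 = (61 - 63)**2 = (-2)**2 = 4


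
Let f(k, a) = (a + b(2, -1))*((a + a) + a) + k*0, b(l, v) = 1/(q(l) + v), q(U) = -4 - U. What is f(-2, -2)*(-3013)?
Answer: -271170/7 ≈ -38739.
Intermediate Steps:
b(l, v) = 1/(-4 + v - l) (b(l, v) = 1/((-4 - l) + v) = 1/(-4 + v - l))
f(k, a) = 3*a*(-⅐ + a) (f(k, a) = (a + 1/(-4 - 1 - 1*2))*((a + a) + a) + k*0 = (a + 1/(-4 - 1 - 2))*(2*a + a) + 0 = (a + 1/(-7))*(3*a) + 0 = (a - ⅐)*(3*a) + 0 = (-⅐ + a)*(3*a) + 0 = 3*a*(-⅐ + a) + 0 = 3*a*(-⅐ + a))
f(-2, -2)*(-3013) = ((3/7)*(-2)*(-1 + 7*(-2)))*(-3013) = ((3/7)*(-2)*(-1 - 14))*(-3013) = ((3/7)*(-2)*(-15))*(-3013) = (90/7)*(-3013) = -271170/7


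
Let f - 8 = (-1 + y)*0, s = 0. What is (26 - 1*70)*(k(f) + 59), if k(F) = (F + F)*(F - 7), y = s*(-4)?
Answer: -3300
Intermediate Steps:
y = 0 (y = 0*(-4) = 0)
f = 8 (f = 8 + (-1 + 0)*0 = 8 - 1*0 = 8 + 0 = 8)
k(F) = 2*F*(-7 + F) (k(F) = (2*F)*(-7 + F) = 2*F*(-7 + F))
(26 - 1*70)*(k(f) + 59) = (26 - 1*70)*(2*8*(-7 + 8) + 59) = (26 - 70)*(2*8*1 + 59) = -44*(16 + 59) = -44*75 = -3300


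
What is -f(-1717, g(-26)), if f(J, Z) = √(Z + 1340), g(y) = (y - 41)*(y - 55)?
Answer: -√6767 ≈ -82.262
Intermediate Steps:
g(y) = (-55 + y)*(-41 + y) (g(y) = (-41 + y)*(-55 + y) = (-55 + y)*(-41 + y))
f(J, Z) = √(1340 + Z)
-f(-1717, g(-26)) = -√(1340 + (2255 + (-26)² - 96*(-26))) = -√(1340 + (2255 + 676 + 2496)) = -√(1340 + 5427) = -√6767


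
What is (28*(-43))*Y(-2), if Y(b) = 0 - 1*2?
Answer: 2408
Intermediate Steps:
Y(b) = -2 (Y(b) = 0 - 2 = -2)
(28*(-43))*Y(-2) = (28*(-43))*(-2) = -1204*(-2) = 2408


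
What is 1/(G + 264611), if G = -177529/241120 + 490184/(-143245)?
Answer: 627986080/166169413282013 ≈ 3.7792e-6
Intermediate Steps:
G = -2611332867/627986080 (G = -177529*1/241120 + 490184*(-1/143245) = -16139/21920 - 490184/143245 = -2611332867/627986080 ≈ -4.1583)
1/(G + 264611) = 1/(-2611332867/627986080 + 264611) = 1/(166169413282013/627986080) = 627986080/166169413282013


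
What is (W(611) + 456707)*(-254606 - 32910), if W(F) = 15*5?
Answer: -131332133512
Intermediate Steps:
W(F) = 75
(W(611) + 456707)*(-254606 - 32910) = (75 + 456707)*(-254606 - 32910) = 456782*(-287516) = -131332133512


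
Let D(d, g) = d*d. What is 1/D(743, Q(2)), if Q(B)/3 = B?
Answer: 1/552049 ≈ 1.8114e-6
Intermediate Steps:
Q(B) = 3*B
D(d, g) = d²
1/D(743, Q(2)) = 1/(743²) = 1/552049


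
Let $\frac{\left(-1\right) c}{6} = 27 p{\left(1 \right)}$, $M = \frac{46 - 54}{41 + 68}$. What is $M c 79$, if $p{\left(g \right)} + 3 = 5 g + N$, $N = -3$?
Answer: $- \frac{102384}{109} \approx -939.3$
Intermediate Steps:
$p{\left(g \right)} = -6 + 5 g$ ($p{\left(g \right)} = -3 + \left(5 g - 3\right) = -3 + \left(-3 + 5 g\right) = -6 + 5 g$)
$M = - \frac{8}{109} \approx -0.073395$
$c = 162$ ($c = - 6 \cdot 27 \left(-6 + 5 \cdot 1\right) = - 6 \cdot 27 \left(-6 + 5\right) = - 6 \cdot 27 \left(-1\right) = \left(-6\right) \left(-27\right) = 162$)
$M c 79 = \left(- \frac{8}{109}\right) 162 \cdot 79 = \left(- \frac{1296}{109}\right) 79 = - \frac{102384}{109}$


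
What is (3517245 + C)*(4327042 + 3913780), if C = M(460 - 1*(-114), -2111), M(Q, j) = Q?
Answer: 28989720207218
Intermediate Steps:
C = 574 (C = 460 - 1*(-114) = 460 + 114 = 574)
(3517245 + C)*(4327042 + 3913780) = (3517245 + 574)*(4327042 + 3913780) = 3517819*8240822 = 28989720207218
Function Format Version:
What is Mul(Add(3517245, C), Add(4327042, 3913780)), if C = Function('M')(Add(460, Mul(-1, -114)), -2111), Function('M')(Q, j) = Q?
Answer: 28989720207218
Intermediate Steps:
C = 574 (C = Add(460, Mul(-1, -114)) = Add(460, 114) = 574)
Mul(Add(3517245, C), Add(4327042, 3913780)) = Mul(Add(3517245, 574), Add(4327042, 3913780)) = Mul(3517819, 8240822) = 28989720207218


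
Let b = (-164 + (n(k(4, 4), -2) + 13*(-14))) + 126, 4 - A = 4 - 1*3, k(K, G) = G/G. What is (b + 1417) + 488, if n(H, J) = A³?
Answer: 1712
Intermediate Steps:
k(K, G) = 1
A = 3 (A = 4 - (4 - 1*3) = 4 - (4 - 3) = 4 - 1*1 = 4 - 1 = 3)
n(H, J) = 27 (n(H, J) = 3³ = 27)
b = -193 (b = (-164 + (27 + 13*(-14))) + 126 = (-164 + (27 - 182)) + 126 = (-164 - 155) + 126 = -319 + 126 = -193)
(b + 1417) + 488 = (-193 + 1417) + 488 = 1224 + 488 = 1712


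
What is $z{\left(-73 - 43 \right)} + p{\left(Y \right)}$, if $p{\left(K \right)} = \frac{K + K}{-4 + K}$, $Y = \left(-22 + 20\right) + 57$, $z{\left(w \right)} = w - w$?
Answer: $\frac{110}{51} \approx 2.1569$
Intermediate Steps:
$z{\left(w \right)} = 0$
$Y = 55$ ($Y = -2 + 57 = 55$)
$p{\left(K \right)} = \frac{2 K}{-4 + K}$
$z{\left(-73 - 43 \right)} + p{\left(Y \right)} = 0 + 2 \cdot 55 \frac{1}{-4 + 55} = 0 + 2 \cdot 55 \cdot \frac{1}{51} = 0 + \frac{110}{51} = \frac{110}{51}$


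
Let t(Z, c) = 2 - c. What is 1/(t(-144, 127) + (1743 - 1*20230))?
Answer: -1/18612 ≈ -5.3729e-5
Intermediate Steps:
1/(t(-144, 127) + (1743 - 1*20230)) = 1/((2 - 1*127) + (1743 - 1*20230)) = 1/((2 - 127) + (1743 - 20230)) = 1/(-125 - 18487) = 1/(-18612) = -1/18612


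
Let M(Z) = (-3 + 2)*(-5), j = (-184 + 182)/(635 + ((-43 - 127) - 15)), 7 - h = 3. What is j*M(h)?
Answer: -1/45 ≈ -0.022222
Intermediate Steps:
h = 4 (h = 7 - 1*3 = 7 - 3 = 4)
j = -1/225 (j = -2/(635 + (-170 - 15)) = -2/(635 - 185) = -2/450 = -2*1/450 = -1/225 ≈ -0.0044444)
M(Z) = 5 (M(Z) = -1*(-5) = 5)
j*M(h) = -1/225*5 = -1/45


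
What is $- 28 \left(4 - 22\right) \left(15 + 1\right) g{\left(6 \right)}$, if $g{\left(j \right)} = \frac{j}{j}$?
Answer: $8064$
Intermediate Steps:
$g{\left(j \right)} = 1$
$- 28 \left(4 - 22\right) \left(15 + 1\right) g{\left(6 \right)} = - 28 \left(4 - 22\right) \left(15 + 1\right) 1 = - 28 \left(\left(-18\right) 16\right) 1 = \left(-28\right) \left(-288\right) 1 = 8064 \cdot 1 = 8064$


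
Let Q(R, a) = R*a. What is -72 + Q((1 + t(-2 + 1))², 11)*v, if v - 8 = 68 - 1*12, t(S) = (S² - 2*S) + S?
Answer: 6264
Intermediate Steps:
t(S) = S² - S
v = 64 (v = 8 + (68 - 1*12) = 8 + (68 - 12) = 8 + 56 = 64)
-72 + Q((1 + t(-2 + 1))², 11)*v = -72 + ((1 + (-2 + 1)*(-1 + (-2 + 1)))²*11)*64 = -72 + ((1 - (-1 - 1))²*11)*64 = -72 + ((1 - 1*(-2))²*11)*64 = -72 + ((1 + 2)²*11)*64 = -72 + (3²*11)*64 = -72 + (9*11)*64 = -72 + 99*64 = -72 + 6336 = 6264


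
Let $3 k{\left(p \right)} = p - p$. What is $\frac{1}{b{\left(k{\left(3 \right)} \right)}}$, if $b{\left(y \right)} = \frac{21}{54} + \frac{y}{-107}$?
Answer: $\frac{18}{7} \approx 2.5714$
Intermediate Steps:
$k{\left(p \right)} = 0$ ($k{\left(p \right)} = \frac{p - p}{3} = \frac{1}{3} \cdot 0 = 0$)
$b{\left(y \right)} = \frac{7}{18} - \frac{y}{107}$ ($b{\left(y \right)} = 21 \cdot \frac{1}{54} + y \left(- \frac{1}{107}\right) = \frac{7}{18} - \frac{y}{107}$)
$\frac{1}{b{\left(k{\left(3 \right)} \right)}} = \frac{1}{\frac{7}{18} - 0} = \frac{1}{\frac{7}{18} + 0} = \frac{1}{\frac{7}{18}} = \frac{18}{7}$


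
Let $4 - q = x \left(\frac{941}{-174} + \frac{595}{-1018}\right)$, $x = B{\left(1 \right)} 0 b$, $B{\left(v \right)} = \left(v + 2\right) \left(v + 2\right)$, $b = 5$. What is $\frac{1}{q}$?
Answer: $\frac{1}{4} \approx 0.25$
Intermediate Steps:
$B{\left(v \right)} = \left(2 + v\right)^{2}$ ($B{\left(v \right)} = \left(2 + v\right) \left(2 + v\right) = \left(2 + v\right)^{2}$)
$x = 0$ ($x = \left(2 + 1\right)^{2} \cdot 0 \cdot 5 = 3^{2} \cdot 0 \cdot 5 = 9 \cdot 0 \cdot 5 = 0 \cdot 5 = 0$)
$q = 4$ ($q = 4 - 0 \left(\frac{941}{-174} + \frac{595}{-1018}\right) = 4 - 0 \left(941 \left(- \frac{1}{174}\right) + 595 \left(- \frac{1}{1018}\right)\right) = 4 - 0 \left(- \frac{941}{174} - \frac{595}{1018}\right) = 4 - 0 \left(- \frac{265367}{44283}\right) = 4 - 0 = 4 + 0 = 4$)
$\frac{1}{q} = \frac{1}{4}$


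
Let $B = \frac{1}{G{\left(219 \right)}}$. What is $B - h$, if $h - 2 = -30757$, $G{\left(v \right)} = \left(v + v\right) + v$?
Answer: $\frac{20206036}{657} \approx 30755.0$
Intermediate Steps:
$G{\left(v \right)} = 3 v$ ($G{\left(v \right)} = 2 v + v = 3 v$)
$h = -30755$ ($h = 2 - 30757 = -30755$)
$B = \frac{1}{657}$ ($B = \frac{1}{3 \cdot 219} = \frac{1}{657} \approx 0.0015221$)
$B - h = \frac{1}{657} - -30755 = \frac{1}{657} + 30755 = \frac{20206036}{657}$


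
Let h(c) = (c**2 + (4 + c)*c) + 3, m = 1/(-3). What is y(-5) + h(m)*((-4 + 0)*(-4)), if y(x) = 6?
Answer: 326/9 ≈ 36.222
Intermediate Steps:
m = -1/3 ≈ -0.33333
h(c) = 3 + c**2 + c*(4 + c) (h(c) = (c**2 + c*(4 + c)) + 3 = 3 + c**2 + c*(4 + c))
y(-5) + h(m)*((-4 + 0)*(-4)) = 6 + (3 + 2*(-1/3)**2 + 4*(-1/3))*((-4 + 0)*(-4)) = 6 + (3 + 2*(1/9) - 4/3)*(-4*(-4)) = 6 + (3 + 2/9 - 4/3)*16 = 6 + (17/9)*16 = 6 + 272/9 = 326/9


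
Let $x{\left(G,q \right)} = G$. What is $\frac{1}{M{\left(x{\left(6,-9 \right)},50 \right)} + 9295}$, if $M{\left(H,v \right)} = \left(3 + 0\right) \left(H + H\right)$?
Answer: $\frac{1}{9331} \approx 0.00010717$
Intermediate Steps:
$M{\left(H,v \right)} = 6 H$ ($M{\left(H,v \right)} = 3 \cdot 2 H = 6 H$)
$\frac{1}{M{\left(x{\left(6,-9 \right)},50 \right)} + 9295} = \frac{1}{6 \cdot 6 + 9295} = \frac{1}{36 + 9295} = \frac{1}{9331}$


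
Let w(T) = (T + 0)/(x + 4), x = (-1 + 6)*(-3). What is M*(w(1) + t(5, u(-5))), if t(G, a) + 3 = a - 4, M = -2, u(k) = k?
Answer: 266/11 ≈ 24.182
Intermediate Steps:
x = -15 (x = 5*(-3) = -15)
w(T) = -T/11 (w(T) = (T + 0)/(-15 + 4) = T/(-11) = T*(-1/11) = -T/11)
t(G, a) = -7 + a (t(G, a) = -3 + (a - 4) = -3 + (-4 + a) = -7 + a)
M*(w(1) + t(5, u(-5))) = -2*(-1/11*1 + (-7 - 5)) = -2*(-1/11 - 12) = -2*(-133/11) = 266/11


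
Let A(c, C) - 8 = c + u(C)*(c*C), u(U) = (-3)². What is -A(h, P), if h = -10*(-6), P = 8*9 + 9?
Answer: -43808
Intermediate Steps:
u(U) = 9
P = 81 (P = 72 + 9 = 81)
h = 60
A(c, C) = 8 + c + 9*C*c (A(c, C) = 8 + (c + 9*(c*C)) = 8 + (c + 9*(C*c)) = 8 + (c + 9*C*c) = 8 + c + 9*C*c)
-A(h, P) = -(8 + 60 + 9*81*60) = -(8 + 60 + 43740) = -1*43808 = -43808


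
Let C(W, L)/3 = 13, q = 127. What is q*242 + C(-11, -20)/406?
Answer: 12478043/406 ≈ 30734.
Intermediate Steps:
C(W, L) = 39 (C(W, L) = 3*13 = 39)
q*242 + C(-11, -20)/406 = 127*242 + 39/406 = 30734 + 39*(1/406) = 30734 + 39/406 = 12478043/406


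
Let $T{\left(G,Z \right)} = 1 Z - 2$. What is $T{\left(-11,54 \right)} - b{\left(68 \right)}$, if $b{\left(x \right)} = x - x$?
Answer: $52$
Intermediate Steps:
$T{\left(G,Z \right)} = -2 + Z$ ($T{\left(G,Z \right)} = Z - 2 = -2 + Z$)
$b{\left(x \right)} = 0$
$T{\left(-11,54 \right)} - b{\left(68 \right)} = \left(-2 + 54\right) - 0 = 52 + 0 = 52$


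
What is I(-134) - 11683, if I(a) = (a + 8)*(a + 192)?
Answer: -18991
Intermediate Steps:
I(a) = (8 + a)*(192 + a)
I(-134) - 11683 = (1536 + (-134)**2 + 200*(-134)) - 11683 = (1536 + 17956 - 26800) - 11683 = -7308 - 11683 = -18991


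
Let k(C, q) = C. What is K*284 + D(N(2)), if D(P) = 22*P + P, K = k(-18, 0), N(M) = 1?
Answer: -5089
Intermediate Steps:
K = -18
D(P) = 23*P
K*284 + D(N(2)) = -18*284 + 23*1 = -5112 + 23 = -5089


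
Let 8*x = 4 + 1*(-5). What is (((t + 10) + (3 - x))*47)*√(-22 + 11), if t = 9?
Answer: 8319*I*√11/8 ≈ 3448.9*I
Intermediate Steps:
x = -⅛ (x = (4 + 1*(-5))/8 = (4 - 5)/8 = (⅛)*(-1) = -⅛ ≈ -0.12500)
(((t + 10) + (3 - x))*47)*√(-22 + 11) = (((9 + 10) + (3 - 1*(-⅛)))*47)*√(-22 + 11) = ((19 + (3 + ⅛))*47)*√(-11) = ((19 + 25/8)*47)*(I*√11) = ((177/8)*47)*(I*√11) = 8319*(I*√11)/8 = 8319*I*√11/8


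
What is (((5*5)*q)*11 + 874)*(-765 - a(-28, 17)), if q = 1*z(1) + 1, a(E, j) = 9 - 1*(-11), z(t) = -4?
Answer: -38465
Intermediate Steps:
a(E, j) = 20 (a(E, j) = 9 + 11 = 20)
q = -3 (q = 1*(-4) + 1 = -4 + 1 = -3)
(((5*5)*q)*11 + 874)*(-765 - a(-28, 17)) = (((5*5)*(-3))*11 + 874)*(-765 - 1*20) = ((25*(-3))*11 + 874)*(-765 - 20) = (-75*11 + 874)*(-785) = (-825 + 874)*(-785) = 49*(-785) = -38465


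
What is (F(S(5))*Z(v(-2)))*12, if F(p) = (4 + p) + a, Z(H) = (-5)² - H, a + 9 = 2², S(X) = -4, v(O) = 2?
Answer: -1380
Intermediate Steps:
a = -5 (a = -9 + 2² = -9 + 4 = -5)
Z(H) = 25 - H
F(p) = -1 + p (F(p) = (4 + p) - 5 = -1 + p)
(F(S(5))*Z(v(-2)))*12 = ((-1 - 4)*(25 - 1*2))*12 = -5*(25 - 2)*12 = -5*23*12 = -115*12 = -1380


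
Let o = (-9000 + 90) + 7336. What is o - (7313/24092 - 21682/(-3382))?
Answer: -3389349157/2144188 ≈ -1580.7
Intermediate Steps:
o = -1574 (o = -8910 + 7336 = -1574)
o - (7313/24092 - 21682/(-3382)) = -1574 - (7313/24092 - 21682/(-3382)) = -1574 - (7313*(1/24092) - 21682*(-1/3382)) = -1574 - (7313/24092 + 10841/1691) = -1574 - 1*14397245/2144188 = -1574 - 14397245/2144188 = -3389349157/2144188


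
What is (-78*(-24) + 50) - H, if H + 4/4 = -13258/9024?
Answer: 8683205/4512 ≈ 1924.5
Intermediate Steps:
H = -11141/4512 (H = -1 - 13258/9024 = -1 - 13258*1/9024 = -1 - 6629/4512 = -11141/4512 ≈ -2.4692)
(-78*(-24) + 50) - H = (-78*(-24) + 50) - 1*(-11141/4512) = (1872 + 50) + 11141/4512 = 1922 + 11141/4512 = 8683205/4512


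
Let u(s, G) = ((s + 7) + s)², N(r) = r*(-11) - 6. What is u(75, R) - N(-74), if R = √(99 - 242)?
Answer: 23841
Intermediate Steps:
R = I*√143 (R = √(-143) = I*√143 ≈ 11.958*I)
N(r) = -6 - 11*r (N(r) = -11*r - 6 = -6 - 11*r)
u(s, G) = (7 + 2*s)² (u(s, G) = ((7 + s) + s)² = (7 + 2*s)²)
u(75, R) - N(-74) = (7 + 2*75)² - (-6 - 11*(-74)) = (7 + 150)² - (-6 + 814) = 157² - 1*808 = 24649 - 808 = 23841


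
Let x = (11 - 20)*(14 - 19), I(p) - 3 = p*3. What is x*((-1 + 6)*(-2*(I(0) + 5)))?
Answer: -3600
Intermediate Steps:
I(p) = 3 + 3*p (I(p) = 3 + p*3 = 3 + 3*p)
x = 45 (x = -9*(-5) = 45)
x*((-1 + 6)*(-2*(I(0) + 5))) = 45*((-1 + 6)*(-2*((3 + 3*0) + 5))) = 45*(5*(-2*((3 + 0) + 5))) = 45*(5*(-2*(3 + 5))) = 45*(5*(-2*8)) = 45*(5*(-16)) = 45*(-80) = -3600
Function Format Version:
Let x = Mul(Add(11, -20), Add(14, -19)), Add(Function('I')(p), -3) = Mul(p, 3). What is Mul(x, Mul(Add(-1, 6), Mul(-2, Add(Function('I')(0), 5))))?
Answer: -3600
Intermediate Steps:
Function('I')(p) = Add(3, Mul(3, p)) (Function('I')(p) = Add(3, Mul(p, 3)) = Add(3, Mul(3, p)))
x = 45 (x = Mul(-9, -5) = 45)
Mul(x, Mul(Add(-1, 6), Mul(-2, Add(Function('I')(0), 5)))) = Mul(45, Mul(Add(-1, 6), Mul(-2, Add(Add(3, Mul(3, 0)), 5)))) = Mul(45, Mul(5, Mul(-2, Add(Add(3, 0), 5)))) = Mul(45, Mul(5, Mul(-2, Add(3, 5)))) = Mul(45, Mul(5, Mul(-2, 8))) = Mul(45, Mul(5, -16)) = Mul(45, -80) = -3600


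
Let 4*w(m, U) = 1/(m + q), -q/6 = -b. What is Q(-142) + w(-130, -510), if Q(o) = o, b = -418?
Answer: -1498385/10552 ≈ -142.00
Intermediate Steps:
q = -2508 (q = -(-6)*(-418) = -6*418 = -2508)
w(m, U) = 1/(4*(-2508 + m)) (w(m, U) = 1/(4*(m - 2508)) = 1/(4*(-2508 + m)))
Q(-142) + w(-130, -510) = -142 + 1/(4*(-2508 - 130)) = -142 + (¼)/(-2638) = -142 + (¼)*(-1/2638) = -142 - 1/10552 = -1498385/10552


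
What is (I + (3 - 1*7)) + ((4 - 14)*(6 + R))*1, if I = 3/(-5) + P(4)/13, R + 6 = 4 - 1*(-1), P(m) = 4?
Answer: -3529/65 ≈ -54.292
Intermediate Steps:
R = -1 (R = -6 + (4 - 1*(-1)) = -6 + (4 + 1) = -6 + 5 = -1)
I = -19/65 (I = 3/(-5) + 4/13 = 3*(-1/5) + 4*(1/13) = -3/5 + 4/13 = -19/65 ≈ -0.29231)
(I + (3 - 1*7)) + ((4 - 14)*(6 + R))*1 = (-19/65 + (3 - 1*7)) + ((4 - 14)*(6 - 1))*1 = (-19/65 + (3 - 7)) - 10*5*1 = (-19/65 - 4) - 50*1 = -279/65 - 50 = -3529/65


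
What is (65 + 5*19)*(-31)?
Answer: -4960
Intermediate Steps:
(65 + 5*19)*(-31) = (65 + 95)*(-31) = 160*(-31) = -4960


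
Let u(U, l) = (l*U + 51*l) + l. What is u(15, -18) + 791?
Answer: -415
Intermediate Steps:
u(U, l) = 52*l + U*l (u(U, l) = (U*l + 51*l) + l = (51*l + U*l) + l = 52*l + U*l)
u(15, -18) + 791 = -18*(52 + 15) + 791 = -18*67 + 791 = -1206 + 791 = -415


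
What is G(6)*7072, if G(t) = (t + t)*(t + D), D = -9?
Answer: -254592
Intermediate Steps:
G(t) = 2*t*(-9 + t) (G(t) = (t + t)*(t - 9) = (2*t)*(-9 + t) = 2*t*(-9 + t))
G(6)*7072 = (2*6*(-9 + 6))*7072 = (2*6*(-3))*7072 = -36*7072 = -254592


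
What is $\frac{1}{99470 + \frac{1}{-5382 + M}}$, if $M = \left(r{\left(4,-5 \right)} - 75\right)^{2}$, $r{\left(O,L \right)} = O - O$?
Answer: $\frac{243}{24171211} \approx 1.0053 \cdot 10^{-5}$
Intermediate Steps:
$r{\left(O,L \right)} = 0$
$M = 5625$ ($M = \left(0 - 75\right)^{2} = \left(-75\right)^{2} = 5625$)
$\frac{1}{99470 + \frac{1}{-5382 + M}} = \frac{1}{99470 + \frac{1}{-5382 + 5625}} = \frac{1}{99470 + \frac{1}{243}} = \frac{1}{\frac{24171211}{243}} = \frac{243}{24171211}$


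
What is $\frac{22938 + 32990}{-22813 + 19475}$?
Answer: $- \frac{27964}{1669} \approx -16.755$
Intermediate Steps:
$\frac{22938 + 32990}{-22813 + 19475} = \frac{55928}{-3338} = 55928 \left(- \frac{1}{3338}\right) = - \frac{27964}{1669}$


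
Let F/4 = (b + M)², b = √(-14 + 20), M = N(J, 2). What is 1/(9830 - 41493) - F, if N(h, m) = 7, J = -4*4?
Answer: -6965861/31663 - 56*√6 ≈ -357.17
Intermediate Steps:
J = -16
M = 7
b = √6 ≈ 2.4495
F = 4*(7 + √6)² (F = 4*(√6 + 7)² = 4*(7 + √6)² ≈ 357.17)
1/(9830 - 41493) - F = 1/(9830 - 41493) - (220 + 56*√6) = 1/(-31663) + (-220 - 56*√6) = -1/31663 + (-220 - 56*√6) = -6965861/31663 - 56*√6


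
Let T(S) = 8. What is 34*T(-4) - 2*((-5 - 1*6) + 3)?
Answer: 288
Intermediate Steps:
34*T(-4) - 2*((-5 - 1*6) + 3) = 34*8 - 2*((-5 - 1*6) + 3) = 272 - 2*((-5 - 6) + 3) = 272 - 2*(-11 + 3) = 272 - 2*(-8) = 272 + 16 = 288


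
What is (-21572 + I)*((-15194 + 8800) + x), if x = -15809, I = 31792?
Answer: -226914660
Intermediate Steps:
(-21572 + I)*((-15194 + 8800) + x) = (-21572 + 31792)*((-15194 + 8800) - 15809) = 10220*(-6394 - 15809) = 10220*(-22203) = -226914660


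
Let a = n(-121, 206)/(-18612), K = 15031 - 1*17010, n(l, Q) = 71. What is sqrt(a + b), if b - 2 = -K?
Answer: sqrt(19061945617)/3102 ≈ 44.508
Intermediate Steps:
K = -1979 (K = 15031 - 17010 = -1979)
b = 1981 (b = 2 - 1*(-1979) = 2 + 1979 = 1981)
a = -71/18612 (a = 71/(-18612) = 71*(-1/18612) = -71/18612 ≈ -0.0038147)
sqrt(a + b) = sqrt(-71/18612 + 1981) = sqrt(36870301/18612) = sqrt(19061945617)/3102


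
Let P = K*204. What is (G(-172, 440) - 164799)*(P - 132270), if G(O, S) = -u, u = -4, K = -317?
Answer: 32454397710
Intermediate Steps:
P = -64668 (P = -317*204 = -64668)
G(O, S) = 4 (G(O, S) = -1*(-4) = 4)
(G(-172, 440) - 164799)*(P - 132270) = (4 - 164799)*(-64668 - 132270) = -164795*(-196938) = 32454397710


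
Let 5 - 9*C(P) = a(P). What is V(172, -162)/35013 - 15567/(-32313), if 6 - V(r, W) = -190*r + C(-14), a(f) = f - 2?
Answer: 1601154692/1131375069 ≈ 1.4152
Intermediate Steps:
a(f) = -2 + f
C(P) = 7/9 - P/9 (C(P) = 5/9 - (-2 + P)/9 = 5/9 + (2/9 - P/9) = 7/9 - P/9)
V(r, W) = 11/3 + 190*r (V(r, W) = 6 - (-190*r + (7/9 - 1/9*(-14))) = 6 - (-190*r + (7/9 + 14/9)) = 6 - (-190*r + 7/3) = 6 - (7/3 - 190*r) = 6 + (-7/3 + 190*r) = 11/3 + 190*r)
V(172, -162)/35013 - 15567/(-32313) = (11/3 + 190*172)/35013 - 15567/(-32313) = (11/3 + 32680)*(1/35013) - 15567*(-1/32313) = (98051/3)*(1/35013) + 5189/10771 = 98051/105039 + 5189/10771 = 1601154692/1131375069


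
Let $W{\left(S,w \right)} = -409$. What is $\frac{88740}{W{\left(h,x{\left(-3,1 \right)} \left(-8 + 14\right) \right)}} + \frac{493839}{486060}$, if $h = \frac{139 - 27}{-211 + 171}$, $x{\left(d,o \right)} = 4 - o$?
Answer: $- \frac{14310328083}{66266180} \approx -215.95$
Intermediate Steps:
$h = - \frac{14}{5}$ ($h = \frac{112}{-40} = 112 \left(- \frac{1}{40}\right) = - \frac{14}{5} \approx -2.8$)
$\frac{88740}{W{\left(h,x{\left(-3,1 \right)} \left(-8 + 14\right) \right)}} + \frac{493839}{486060} = \frac{88740}{-409} + \frac{493839}{486060} = 88740 \left(- \frac{1}{409}\right) + 493839 \cdot \frac{1}{486060} = - \frac{88740}{409} + \frac{164613}{162020} = - \frac{14310328083}{66266180}$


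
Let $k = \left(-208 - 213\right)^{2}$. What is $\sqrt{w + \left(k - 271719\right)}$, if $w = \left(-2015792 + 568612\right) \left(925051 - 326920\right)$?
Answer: $i \sqrt{865603315058} \approx 9.3038 \cdot 10^{5} i$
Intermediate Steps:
$k = 177241$ ($k = \left(-421\right)^{2} = 177241$)
$w = -865603220580$ ($w = \left(-1447180\right) 598131 = -865603220580$)
$\sqrt{w + \left(k - 271719\right)} = \sqrt{-865603220580 + \left(177241 - 271719\right)} = \sqrt{-865603220580 - 94478} = \sqrt{-865603315058} = i \sqrt{865603315058}$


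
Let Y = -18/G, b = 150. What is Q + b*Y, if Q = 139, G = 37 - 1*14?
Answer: 497/23 ≈ 21.609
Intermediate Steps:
G = 23 (G = 37 - 14 = 23)
Y = -18/23 ≈ -0.78261
Q + b*Y = 139 + 150*(-18/23) = 139 - 2700/23 = 497/23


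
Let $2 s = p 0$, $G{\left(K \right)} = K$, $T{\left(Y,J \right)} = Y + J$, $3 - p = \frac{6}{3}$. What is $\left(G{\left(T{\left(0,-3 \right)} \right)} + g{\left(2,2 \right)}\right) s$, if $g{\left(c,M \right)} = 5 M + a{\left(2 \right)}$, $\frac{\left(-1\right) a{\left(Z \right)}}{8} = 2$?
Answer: $0$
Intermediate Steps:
$p = 1$ ($p = 3 - \frac{6}{3} = 3 - 6 \cdot \frac{1}{3} = 3 - 2 = 1$)
$T{\left(Y,J \right)} = J + Y$
$a{\left(Z \right)} = -16$ ($a{\left(Z \right)} = \left(-8\right) 2 = -16$)
$g{\left(c,M \right)} = -16 + 5 M$ ($g{\left(c,M \right)} = 5 M - 16 = -16 + 5 M$)
$s = 0$ ($s = \frac{1 \cdot 0}{2} = \frac{1}{2} \cdot 0 = 0$)
$\left(G{\left(T{\left(0,-3 \right)} \right)} + g{\left(2,2 \right)}\right) s = \left(\left(-3 + 0\right) + \left(-16 + 5 \cdot 2\right)\right) 0 = \left(-3 + \left(-16 + 10\right)\right) 0 = \left(-3 - 6\right) 0 = \left(-9\right) 0 = 0$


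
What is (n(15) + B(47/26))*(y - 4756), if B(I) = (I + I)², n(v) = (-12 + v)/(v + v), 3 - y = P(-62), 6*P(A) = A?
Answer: -158350526/2535 ≈ -62466.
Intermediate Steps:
P(A) = A/6
y = 40/3 (y = 3 - (-62)/6 = 3 - 1*(-31/3) = 3 + 31/3 = 40/3 ≈ 13.333)
n(v) = (-12 + v)/(2*v) (n(v) = (-12 + v)/((2*v)) = (-12 + v)*(1/(2*v)) = (-12 + v)/(2*v))
B(I) = 4*I² (B(I) = (2*I)² = 4*I²)
(n(15) + B(47/26))*(y - 4756) = ((½)*(-12 + 15)/15 + 4*(47/26)²)*(40/3 - 4756) = ((½)*(1/15)*3 + 4*(47*(1/26))²)*(-14228/3) = (⅒ + 4*(47/26)²)*(-14228/3) = (⅒ + 4*(2209/676))*(-14228/3) = (⅒ + 2209/169)*(-14228/3) = (22259/1690)*(-14228/3) = -158350526/2535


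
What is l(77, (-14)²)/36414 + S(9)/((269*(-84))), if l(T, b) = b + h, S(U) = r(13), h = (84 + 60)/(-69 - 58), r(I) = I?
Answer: 11883007/2488022964 ≈ 0.0047761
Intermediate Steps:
h = -144/127 (h = 144/(-127) = 144*(-1/127) = -144/127 ≈ -1.1339)
S(U) = 13
l(T, b) = -144/127 + b (l(T, b) = b - 144/127 = -144/127 + b)
l(77, (-14)²)/36414 + S(9)/((269*(-84))) = (-144/127 + (-14)²)/36414 + 13/((269*(-84))) = (-144/127 + 196)*(1/36414) + 13/(-22596) = (24748/127)*(1/36414) + 13*(-1/22596) = 12374/2312289 - 13/22596 = 11883007/2488022964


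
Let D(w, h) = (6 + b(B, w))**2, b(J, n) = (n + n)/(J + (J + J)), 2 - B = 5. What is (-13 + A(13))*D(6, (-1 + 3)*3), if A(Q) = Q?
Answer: 0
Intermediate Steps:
B = -3 (B = 2 - 1*5 = 2 - 5 = -3)
b(J, n) = 2*n/(3*J) (b(J, n) = (2*n)/(J + 2*J) = (2*n)/((3*J)) = (2*n)*(1/(3*J)) = 2*n/(3*J))
D(w, h) = (6 - 2*w/9)**2 (D(w, h) = (6 + (2/3)*w/(-3))**2 = (6 + (2/3)*w*(-1/3))**2 = (6 - 2*w/9)**2)
(-13 + A(13))*D(6, (-1 + 3)*3) = (-13 + 13)*(4*(27 - 1*6)**2/81) = 0*(4*(27 - 6)**2/81) = 0*((4/81)*21**2) = 0*((4/81)*441) = 0*(196/9) = 0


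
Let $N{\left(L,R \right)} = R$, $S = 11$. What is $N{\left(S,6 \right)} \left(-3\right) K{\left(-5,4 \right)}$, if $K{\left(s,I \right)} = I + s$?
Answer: $18$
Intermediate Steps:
$N{\left(S,6 \right)} \left(-3\right) K{\left(-5,4 \right)} = 6 \left(-3\right) \left(4 - 5\right) = \left(-18\right) \left(-1\right) = 18$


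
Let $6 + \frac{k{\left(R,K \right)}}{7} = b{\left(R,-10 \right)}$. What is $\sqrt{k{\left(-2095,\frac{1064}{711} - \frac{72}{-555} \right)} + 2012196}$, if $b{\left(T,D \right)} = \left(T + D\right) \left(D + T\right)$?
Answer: $\sqrt{33029329} \approx 5747.1$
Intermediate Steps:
$b{\left(T,D \right)} = \left(D + T\right)^{2}$ ($b{\left(T,D \right)} = \left(D + T\right) \left(D + T\right) = \left(D + T\right)^{2}$)
$k{\left(R,K \right)} = -42 + 7 \left(-10 + R\right)^{2}$
$\sqrt{k{\left(-2095,\frac{1064}{711} - \frac{72}{-555} \right)} + 2012196} = \sqrt{\left(-42 + 7 \left(-10 - 2095\right)^{2}\right) + 2012196} = \sqrt{\left(-42 + 7 \left(-2105\right)^{2}\right) + 2012196} = \sqrt{\left(-42 + 7 \cdot 4431025\right) + 2012196} = \sqrt{\left(-42 + 31017175\right) + 2012196} = \sqrt{31017133 + 2012196} = \sqrt{33029329}$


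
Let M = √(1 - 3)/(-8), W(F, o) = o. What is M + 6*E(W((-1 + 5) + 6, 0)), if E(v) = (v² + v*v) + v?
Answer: -I*√2/8 ≈ -0.17678*I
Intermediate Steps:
E(v) = v + 2*v² (E(v) = (v² + v²) + v = 2*v² + v = v + 2*v²)
M = -I*√2/8 (M = √(-2)*(-⅛) = (I*√2)*(-⅛) = -I*√2/8 ≈ -0.17678*I)
M + 6*E(W((-1 + 5) + 6, 0)) = -I*√2/8 + 6*(0*(1 + 2*0)) = -I*√2/8 + 6*(0*(1 + 0)) = -I*√2/8 + 6*(0*1) = -I*√2/8 + 6*0 = -I*√2/8 + 0 = -I*√2/8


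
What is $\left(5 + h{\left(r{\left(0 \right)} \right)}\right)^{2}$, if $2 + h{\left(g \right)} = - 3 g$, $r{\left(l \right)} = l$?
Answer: $9$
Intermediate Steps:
$h{\left(g \right)} = -2 - 3 g$
$\left(5 + h{\left(r{\left(0 \right)} \right)}\right)^{2} = \left(5 - 2\right)^{2} = 3^{2} = 9$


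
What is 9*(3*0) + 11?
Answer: 11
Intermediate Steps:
9*(3*0) + 11 = 9*0 + 11 = 0 + 11 = 11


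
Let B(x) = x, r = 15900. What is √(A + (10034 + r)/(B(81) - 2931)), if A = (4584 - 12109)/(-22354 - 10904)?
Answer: I*√9842069328986/1053170 ≈ 2.9788*I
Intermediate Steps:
A = 7525/33258 (A = -7525/(-33258) = -7525*(-1/33258) = 7525/33258 ≈ 0.22626)
√(A + (10034 + r)/(B(81) - 2931)) = √(7525/33258 + (10034 + 15900)/(81 - 2931)) = √(7525/33258 + 25934/(-2850)) = √(7525/33258 + 25934*(-1/2850)) = √(7525/33258 - 12967/1425) = √(-46725929/5265850) = I*√9842069328986/1053170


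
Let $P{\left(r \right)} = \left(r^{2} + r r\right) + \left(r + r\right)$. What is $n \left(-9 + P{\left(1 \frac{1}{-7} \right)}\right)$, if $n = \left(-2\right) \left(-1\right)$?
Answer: $- \frac{906}{49} \approx -18.49$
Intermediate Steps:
$P{\left(r \right)} = 2 r + 2 r^{2}$ ($P{\left(r \right)} = \left(r^{2} + r^{2}\right) + 2 r = 2 r^{2} + 2 r = 2 r + 2 r^{2}$)
$n = 2$
$n \left(-9 + P{\left(1 \frac{1}{-7} \right)}\right) = 2 \left(-9 + 2 \cdot 1 \frac{1}{-7} \left(1 + 1 \frac{1}{-7}\right)\right) = 2 \left(-9 + 2 \cdot 1 \left(- \frac{1}{7}\right) \left(1 + 1 \left(- \frac{1}{7}\right)\right)\right) = 2 \left(-9 + 2 \left(- \frac{1}{7}\right) \left(1 - \frac{1}{7}\right)\right) = 2 \left(-9 + 2 \left(- \frac{1}{7}\right) \frac{6}{7}\right) = 2 \left(-9 - \frac{12}{49}\right) = 2 \left(- \frac{453}{49}\right) = - \frac{906}{49}$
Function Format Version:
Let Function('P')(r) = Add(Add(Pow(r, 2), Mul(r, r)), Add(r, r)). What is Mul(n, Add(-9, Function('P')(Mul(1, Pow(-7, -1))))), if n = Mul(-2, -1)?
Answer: Rational(-906, 49) ≈ -18.490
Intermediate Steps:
Function('P')(r) = Add(Mul(2, r), Mul(2, Pow(r, 2))) (Function('P')(r) = Add(Add(Pow(r, 2), Pow(r, 2)), Mul(2, r)) = Add(Mul(2, Pow(r, 2)), Mul(2, r)) = Add(Mul(2, r), Mul(2, Pow(r, 2))))
n = 2
Mul(n, Add(-9, Function('P')(Mul(1, Pow(-7, -1))))) = Mul(2, Add(-9, Mul(2, Mul(1, Pow(-7, -1)), Add(1, Mul(1, Pow(-7, -1)))))) = Mul(2, Add(-9, Mul(2, Mul(1, Rational(-1, 7)), Add(1, Mul(1, Rational(-1, 7)))))) = Mul(2, Add(-9, Mul(2, Rational(-1, 7), Add(1, Rational(-1, 7))))) = Mul(2, Add(-9, Mul(2, Rational(-1, 7), Rational(6, 7)))) = Mul(2, Add(-9, Rational(-12, 49))) = Mul(2, Rational(-453, 49)) = Rational(-906, 49)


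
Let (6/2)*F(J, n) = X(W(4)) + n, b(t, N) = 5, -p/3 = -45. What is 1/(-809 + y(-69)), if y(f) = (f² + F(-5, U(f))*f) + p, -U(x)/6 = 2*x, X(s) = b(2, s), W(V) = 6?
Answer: -1/15072 ≈ -6.6348e-5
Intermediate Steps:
p = 135 (p = -3*(-45) = 135)
X(s) = 5
U(x) = -12*x
F(J, n) = 5/3 + n/3 (F(J, n) = (5 + n)/3 = 5/3 + n/3)
y(f) = 135 + f² + f*(5/3 - 4*f) (y(f) = (f² + (5/3 + (-12*f)/3)*f) + 135 = (f² + (5/3 - 4*f)*f) + 135 = (f² + f*(5/3 - 4*f)) + 135 = 135 + f² + f*(5/3 - 4*f))
1/(-809 + y(-69)) = 1/(-809 + (135 - 3*(-69)² + (5/3)*(-69))) = 1/(-809 + (135 - 3*4761 - 115)) = 1/(-809 + (135 - 14283 - 115)) = 1/(-809 - 14263) = 1/(-15072) = -1/15072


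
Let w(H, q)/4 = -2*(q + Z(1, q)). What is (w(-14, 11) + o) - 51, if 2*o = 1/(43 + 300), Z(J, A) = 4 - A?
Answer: -56937/686 ≈ -82.999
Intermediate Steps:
o = 1/686 (o = 1/(2*(43 + 300)) = (½)/343 = (½)*(1/343) = 1/686 ≈ 0.0014577)
w(H, q) = -32 (w(H, q) = 4*(-2*(q + (4 - q))) = 4*(-2*4) = 4*(-8) = -32)
(w(-14, 11) + o) - 51 = (-32 + 1/686) - 51 = -21951/686 - 51 = -56937/686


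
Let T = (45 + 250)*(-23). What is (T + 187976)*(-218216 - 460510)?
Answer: -122979042666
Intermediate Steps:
T = -6785 (T = 295*(-23) = -6785)
(T + 187976)*(-218216 - 460510) = (-6785 + 187976)*(-218216 - 460510) = 181191*(-678726) = -122979042666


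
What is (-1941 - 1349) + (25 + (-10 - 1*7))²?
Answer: -3226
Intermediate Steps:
(-1941 - 1349) + (25 + (-10 - 1*7))² = -3290 + (25 + (-10 - 7))² = -3290 + (25 - 17)² = -3290 + 8² = -3290 + 64 = -3226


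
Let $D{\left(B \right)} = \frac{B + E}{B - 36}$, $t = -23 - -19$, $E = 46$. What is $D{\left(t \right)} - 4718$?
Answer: $- \frac{94381}{20} \approx -4719.0$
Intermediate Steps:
$t = -4$ ($t = -23 + 19 = -4$)
$D{\left(B \right)} = \frac{46 + B}{-36 + B}$ ($D{\left(B \right)} = \frac{B + 46}{B - 36} = \frac{46 + B}{-36 + B}$)
$D{\left(t \right)} - 4718 = \frac{46 - 4}{-36 - 4} - 4718 = \frac{1}{-40} \cdot 42 - 4718 = \left(- \frac{1}{40}\right) 42 - 4718 = - \frac{21}{20} - 4718 = - \frac{94381}{20}$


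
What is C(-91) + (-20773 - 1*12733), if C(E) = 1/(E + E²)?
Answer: -274414139/8190 ≈ -33506.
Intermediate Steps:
C(-91) + (-20773 - 1*12733) = 1/((-91)*(1 - 91)) + (-20773 - 1*12733) = -1/91/(-90) + (-20773 - 12733) = -1/91*(-1/90) - 33506 = 1/8190 - 33506 = -274414139/8190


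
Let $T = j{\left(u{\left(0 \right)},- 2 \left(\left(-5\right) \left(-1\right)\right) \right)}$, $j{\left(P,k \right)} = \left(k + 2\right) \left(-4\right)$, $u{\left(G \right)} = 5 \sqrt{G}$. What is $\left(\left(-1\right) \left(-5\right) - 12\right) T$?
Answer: $-224$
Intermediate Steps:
$j{\left(P,k \right)} = -8 - 4 k$ ($j{\left(P,k \right)} = \left(2 + k\right) \left(-4\right) = -8 - 4 k$)
$T = 32$ ($T = -8 - 4 \left(- 2 \left(\left(-5\right) \left(-1\right)\right)\right) = -8 - 4 \left(\left(-2\right) 5\right) = -8 - -40 = -8 + 40 = 32$)
$\left(\left(-1\right) \left(-5\right) - 12\right) T = \left(\left(-1\right) \left(-5\right) - 12\right) 32 = \left(5 - 12\right) 32 = \left(-7\right) 32 = -224$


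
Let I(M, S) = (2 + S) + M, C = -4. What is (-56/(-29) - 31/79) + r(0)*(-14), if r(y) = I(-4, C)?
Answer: 195969/2291 ≈ 85.539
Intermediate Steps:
I(M, S) = 2 + M + S
r(y) = -6 (r(y) = 2 - 4 - 4 = -6)
(-56/(-29) - 31/79) + r(0)*(-14) = (-56/(-29) - 31/79) - 6*(-14) = (-56*(-1/29) - 31*1/79) + 84 = (56/29 - 31/79) + 84 = 3525/2291 + 84 = 195969/2291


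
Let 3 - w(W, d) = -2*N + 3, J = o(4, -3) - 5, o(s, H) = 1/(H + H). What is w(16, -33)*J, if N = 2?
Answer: -62/3 ≈ -20.667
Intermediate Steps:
o(s, H) = 1/(2*H)
J = -31/6 (J = (½)/(-3) - 5 = (½)*(-⅓) - 5 = -⅙ - 5 = -31/6 ≈ -5.1667)
w(W, d) = 4 (w(W, d) = 3 - (-2*2 + 3) = 3 - (-4 + 3) = 3 - 1*(-1) = 3 + 1 = 4)
w(16, -33)*J = 4*(-31/6) = -62/3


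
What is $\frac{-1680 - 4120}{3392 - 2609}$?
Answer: $- \frac{200}{27} \approx -7.4074$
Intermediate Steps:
$\frac{-1680 - 4120}{3392 - 2609} = - \frac{5800}{783} = \left(-5800\right) \frac{1}{783} = - \frac{200}{27}$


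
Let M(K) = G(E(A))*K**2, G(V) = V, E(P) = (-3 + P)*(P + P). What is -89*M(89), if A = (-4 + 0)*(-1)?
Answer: -5639752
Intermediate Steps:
A = 4 (A = -4*(-1) = 4)
E(P) = 2*P*(-3 + P) (E(P) = (-3 + P)*(2*P) = 2*P*(-3 + P))
M(K) = 8*K**2 (M(K) = (2*4*(-3 + 4))*K**2 = (2*4*1)*K**2 = 8*K**2)
-89*M(89) = -712*89**2 = -712*7921 = -89*63368 = -5639752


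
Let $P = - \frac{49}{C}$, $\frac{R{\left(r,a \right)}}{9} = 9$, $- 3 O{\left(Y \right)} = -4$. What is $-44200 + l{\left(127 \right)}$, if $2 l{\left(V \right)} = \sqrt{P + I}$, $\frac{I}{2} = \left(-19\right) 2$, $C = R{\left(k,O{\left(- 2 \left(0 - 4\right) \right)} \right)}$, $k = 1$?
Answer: $-44200 + \frac{i \sqrt{6205}}{18} \approx -44200.0 + 4.3762 i$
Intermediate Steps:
$O{\left(Y \right)} = \frac{4}{3}$ ($O{\left(Y \right)} = \left(- \frac{1}{3}\right) \left(-4\right) = \frac{4}{3}$)
$R{\left(r,a \right)} = 81$ ($R{\left(r,a \right)} = 9 \cdot 9 = 81$)
$C = 81$
$P = - \frac{49}{81} \approx -0.60494$
$I = -76$ ($I = 2 \left(\left(-19\right) 2\right) = 2 \left(-38\right) = -76$)
$l{\left(V \right)} = \frac{i \sqrt{6205}}{18}$ ($l{\left(V \right)} = \frac{\sqrt{- \frac{49}{81} - 76}}{2} = \frac{\sqrt{- \frac{6205}{81}}}{2} = \frac{\frac{1}{9} i \sqrt{6205}}{2} = \frac{i \sqrt{6205}}{18}$)
$-44200 + l{\left(127 \right)} = -44200 + \frac{i \sqrt{6205}}{18}$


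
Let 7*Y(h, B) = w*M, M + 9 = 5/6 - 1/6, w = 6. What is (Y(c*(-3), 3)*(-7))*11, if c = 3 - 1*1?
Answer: 550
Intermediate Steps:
c = 2 (c = 3 - 1 = 2)
M = -25/3 (M = -9 + (5/6 - 1/6) = -9 + (5*(⅙) - 1*⅙) = -9 + (⅚ - ⅙) = -9 + ⅔ = -25/3 ≈ -8.3333)
Y(h, B) = -50/7 (Y(h, B) = (6*(-25/3))/7 = (⅐)*(-50) = -50/7)
(Y(c*(-3), 3)*(-7))*11 = -50/7*(-7)*11 = 50*11 = 550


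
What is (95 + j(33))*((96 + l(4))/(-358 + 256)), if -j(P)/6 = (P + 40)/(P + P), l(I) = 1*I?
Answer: -16200/187 ≈ -86.631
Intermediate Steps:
l(I) = I
j(P) = -3*(40 + P)/P (j(P) = -6*(P + 40)/(P + P) = -6*(40 + P)/(2*P) = -6*(40 + P)*1/(2*P) = -3*(40 + P)/P)
(95 + j(33))*((96 + l(4))/(-358 + 256)) = (95 + (-3 - 120/33))*((96 + 4)/(-358 + 256)) = (95 + (-3 - 120*1/33))*(100/(-102)) = (95 + (-3 - 40/11))*(100*(-1/102)) = (95 - 73/11)*(-50/51) = (972/11)*(-50/51) = -16200/187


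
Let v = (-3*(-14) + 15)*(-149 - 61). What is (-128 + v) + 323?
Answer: -11775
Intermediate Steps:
v = -11970 (v = (42 + 15)*(-210) = 57*(-210) = -11970)
(-128 + v) + 323 = (-128 - 11970) + 323 = -12098 + 323 = -11775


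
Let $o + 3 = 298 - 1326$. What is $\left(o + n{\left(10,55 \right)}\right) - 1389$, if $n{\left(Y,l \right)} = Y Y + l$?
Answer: $-2265$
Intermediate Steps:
$o = -1031$ ($o = -3 + \left(298 - 1326\right) = -3 - 1028 = -1031$)
$n{\left(Y,l \right)} = l + Y^{2}$ ($n{\left(Y,l \right)} = Y^{2} + l = l + Y^{2}$)
$\left(o + n{\left(10,55 \right)}\right) - 1389 = \left(-1031 + \left(55 + 10^{2}\right)\right) - 1389 = \left(-1031 + \left(55 + 100\right)\right) - 1389 = \left(-1031 + 155\right) - 1389 = -876 - 1389 = -2265$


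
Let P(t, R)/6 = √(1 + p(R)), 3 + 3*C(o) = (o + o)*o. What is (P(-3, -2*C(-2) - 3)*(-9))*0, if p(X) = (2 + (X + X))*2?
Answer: 0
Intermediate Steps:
C(o) = -1 + 2*o²/3 (C(o) = -1 + ((o + o)*o)/3 = -1 + ((2*o)*o)/3 = -1 + (2*o²)/3 = -1 + 2*o²/3)
p(X) = 4 + 4*X (p(X) = (2 + 2*X)*2 = 4 + 4*X)
P(t, R) = 6*√(5 + 4*R) (P(t, R) = 6*√(1 + (4 + 4*R)) = 6*√(5 + 4*R))
(P(-3, -2*C(-2) - 3)*(-9))*0 = ((6*√(5 + 4*(-2*(-1 + (⅔)*(-2)²) - 3)))*(-9))*0 = ((6*√(5 + 4*(-2*(-1 + (⅔)*4) - 3)))*(-9))*0 = ((6*√(5 + 4*(-2*(-1 + 8/3) - 3)))*(-9))*0 = ((6*√(5 + 4*(-2*5/3 - 3)))*(-9))*0 = ((6*√(5 + 4*(-10/3 - 3)))*(-9))*0 = ((6*√(5 + 4*(-19/3)))*(-9))*0 = ((6*√(5 - 76/3))*(-9))*0 = ((6*√(-61/3))*(-9))*0 = ((6*(I*√183/3))*(-9))*0 = ((2*I*√183)*(-9))*0 = -18*I*√183*0 = 0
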